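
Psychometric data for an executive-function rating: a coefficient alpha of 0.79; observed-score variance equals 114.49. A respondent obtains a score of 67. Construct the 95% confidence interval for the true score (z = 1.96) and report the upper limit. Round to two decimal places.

76.61

SD = √114.49 = 10.70000
SEM = 10.70000 * √(1 − 0.79000) = 10.70000 * √0.21000 ≈ 10.70000 * 0.45826 ≈ 4.90336
Margin = 1.96 * 4.90336 ≈ 9.61058
Upper bound: 67 + 9.61058 = 76.61058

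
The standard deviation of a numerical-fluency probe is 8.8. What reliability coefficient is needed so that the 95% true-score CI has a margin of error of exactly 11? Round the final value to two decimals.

SEM needed = half-width / z = 11/1.96 ≈ 5.612
r = 1 − (SEM / SD)² = 1 − (5.612 / 8.8)² ≈ 1 − 0.407 ≈ 0.593

0.59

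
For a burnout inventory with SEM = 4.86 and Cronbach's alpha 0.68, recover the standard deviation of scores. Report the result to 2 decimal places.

SD = SEM / √(1 − r) = 4.86 / √0.3200 ≃ 4.86 / 0.5657 ≃ 8.5913

8.59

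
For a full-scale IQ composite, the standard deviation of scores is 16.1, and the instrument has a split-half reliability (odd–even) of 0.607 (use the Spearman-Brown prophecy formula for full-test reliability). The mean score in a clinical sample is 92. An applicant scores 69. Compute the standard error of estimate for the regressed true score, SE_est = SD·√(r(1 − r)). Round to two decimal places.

Full-length reliability (Spearman-Brown) = 2(0.607)/(1+0.607) ≃ 0.755
SE_est = SD * √(r(1 − r)) = 16.100 * √0.185 ≃ 16.100 * 0.430 ≃ 6.920

6.92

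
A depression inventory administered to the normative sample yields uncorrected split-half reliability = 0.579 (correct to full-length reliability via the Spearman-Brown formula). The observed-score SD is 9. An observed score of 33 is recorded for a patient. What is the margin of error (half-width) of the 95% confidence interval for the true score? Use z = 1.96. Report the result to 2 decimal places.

9.11

Full-length reliability (Spearman-Brown) = 2(0.579)/(1+0.579) ≈ 0.7334
SEM = 9.0000 × √(1 − 0.7334) = 9.0000 × √0.2666 ≈ 9.0000 × 0.5164 ≈ 4.6472
1.96 × SEM ≈ 9.1085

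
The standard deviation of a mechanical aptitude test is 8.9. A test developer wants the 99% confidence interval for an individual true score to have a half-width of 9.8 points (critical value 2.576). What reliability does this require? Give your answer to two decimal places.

Required SEM = 9.8 / 2.576 ≃ 3.8043
r = 1 − (SEM / SD)² = 1 − (3.8043 / 8.9)² ≃ 1 − 0.1827 ≃ 0.8173

0.82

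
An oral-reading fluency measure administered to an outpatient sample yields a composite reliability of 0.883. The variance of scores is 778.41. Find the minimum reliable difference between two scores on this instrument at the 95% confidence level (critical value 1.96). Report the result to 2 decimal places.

26.45

SD = √778.41 = 27.900
SEM = 27.900 × √(1 − 0.883) = 27.900 × √0.117 ≃ 27.900 × 0.342 ≃ 9.543
Standard error of the difference = 9.543·√2 ≃ 13.496
Smallest detectable difference = 1.96×13.496 ≃ 26.453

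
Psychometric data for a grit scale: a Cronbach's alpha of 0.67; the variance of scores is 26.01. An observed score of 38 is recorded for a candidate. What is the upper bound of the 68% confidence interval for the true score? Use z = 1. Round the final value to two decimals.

40.93

SD = √26.01 = 5.1000
SEM = 5.1000 · √(1 − 0.6700) = 5.1000 · √0.3300 ≈ 5.1000 · 0.5745 ≈ 2.9297
1 · SEM ≈ 2.9297
Upper limit = 38 + 2.9297 ≈ 40.9297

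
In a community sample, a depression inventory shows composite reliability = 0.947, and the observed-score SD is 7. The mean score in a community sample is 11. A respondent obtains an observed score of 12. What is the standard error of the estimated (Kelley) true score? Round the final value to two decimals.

SE_est = 7.0000*√(0.9470*0.0530) ≈ 1.5682

1.57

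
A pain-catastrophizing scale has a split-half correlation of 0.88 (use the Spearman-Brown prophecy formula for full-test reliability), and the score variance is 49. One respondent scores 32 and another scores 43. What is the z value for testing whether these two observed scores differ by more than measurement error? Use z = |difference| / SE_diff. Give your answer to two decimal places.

σ = 49^(1/2) = 7.00000
Spearman-Brown: r = 2(0.88) / (1 + 0.88) = 1.76000 / 1.88000 ≈ 0.93617
SEM = 7.00000 × √(1 − 0.93617) = 7.00000 × √0.06383 ≈ 7.00000 × 0.25265 ≈ 1.76852
SE_diff = SEM × √2 ≈ 1.76852 × 1.41421 ≈ 2.50106
z = 11 / 2.50106 ≈ 4.39813

4.40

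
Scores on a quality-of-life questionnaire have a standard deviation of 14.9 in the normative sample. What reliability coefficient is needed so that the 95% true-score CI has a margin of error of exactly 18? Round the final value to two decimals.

0.62

SEM needed = half-width / z = 18/1.96 ≃ 9.184
Required reliability = 1 − (SEM/SD)² = 1 − 0.380 ≃ 0.620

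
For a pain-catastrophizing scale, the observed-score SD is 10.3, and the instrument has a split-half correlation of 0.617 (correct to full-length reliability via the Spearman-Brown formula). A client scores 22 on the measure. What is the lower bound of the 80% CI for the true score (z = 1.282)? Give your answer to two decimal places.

15.57

Full-length reliability (Spearman-Brown) = 2(0.617)/(1+0.617) ≈ 0.763
SEM = 10.300·√(1 − 0.763) ≈ 5.013
Margin = 1.282 · 5.013 ≈ 6.426
Lower limit = 22 − 6.426 ≈ 15.574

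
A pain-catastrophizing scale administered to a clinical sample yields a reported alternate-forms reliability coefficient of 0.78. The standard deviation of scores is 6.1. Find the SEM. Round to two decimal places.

SEM = 6.10000 · √(1 − 0.78000) = 6.10000 · √0.22000 ≈ 6.10000 · 0.46904 ≈ 2.86115

2.86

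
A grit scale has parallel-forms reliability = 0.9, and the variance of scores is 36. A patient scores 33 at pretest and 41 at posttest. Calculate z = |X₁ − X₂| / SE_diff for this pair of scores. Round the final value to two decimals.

σ = 36^(1/2) = 6.000
SEM = 6.000*√(1 − 0.900) ≈ 1.897
SE_diff = SEM * √2 ≈ 1.897 * 1.414 ≈ 2.683
z = |33 − 41| / 2.683 = 8 / 2.683 ≈ 2.981

2.98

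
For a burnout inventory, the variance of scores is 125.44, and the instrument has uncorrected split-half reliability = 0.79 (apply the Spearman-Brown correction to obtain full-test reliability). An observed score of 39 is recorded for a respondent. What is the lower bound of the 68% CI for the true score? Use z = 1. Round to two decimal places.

35.16

σ = 125.44^(1/2) = 11.200
r_full = 2·0.79 / (1 + 0.79) ≈ 0.883
SEM = 11.200*√(1 − 0.883) ≈ 3.836
Half-width = 1*3.836 ≈ 3.836
Lower limit = 39 − 3.836 ≈ 35.164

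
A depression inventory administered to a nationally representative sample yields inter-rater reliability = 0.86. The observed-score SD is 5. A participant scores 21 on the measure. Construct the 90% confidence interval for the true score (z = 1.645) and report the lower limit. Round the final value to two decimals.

17.92

SEM = 5.00000*√(1 − 0.86000) ≈ 1.87083
Half-width = 1.645*1.87083 ≈ 3.07751
Lower limit = 21 − 3.07751 ≈ 17.92249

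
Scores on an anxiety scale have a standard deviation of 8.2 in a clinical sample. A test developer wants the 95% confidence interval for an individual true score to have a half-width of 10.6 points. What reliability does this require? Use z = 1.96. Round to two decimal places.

0.57

Required SEM = 10.6 / 1.96 ≃ 5.40816
r = 1 − (5.40816/8.2)² ≃ 1 − 0.43498 ≃ 0.56502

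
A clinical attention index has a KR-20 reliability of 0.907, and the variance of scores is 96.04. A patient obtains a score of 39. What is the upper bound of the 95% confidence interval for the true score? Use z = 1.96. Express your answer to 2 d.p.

σ = 96.04^(1/2) = 9.8000
SEM = 9.8000×√(1 − 0.9070) ≈ 2.9886
Margin = 1.96 × 2.9886 ≈ 5.8577
Upper bound: 39 + 5.8577 = 44.8577

44.86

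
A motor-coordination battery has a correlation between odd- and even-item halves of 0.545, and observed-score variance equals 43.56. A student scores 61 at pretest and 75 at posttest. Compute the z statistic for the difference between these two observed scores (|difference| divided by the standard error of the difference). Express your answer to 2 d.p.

2.76

SD = √43.56 ≈ 6.600
Spearman-Brown: r = 2(0.545) / (1 + 0.545) = 1.090 / 1.545 ≈ 0.706
The standard error of measurement is 6.600·√(1 − 0.706) ≈ 6.600·0.543 ≈ 3.582.
Standard error of the difference = 3.582·√2 ≈ 5.065
z = |61 − 75| / 5.065 = 14 / 5.065 ≈ 2.764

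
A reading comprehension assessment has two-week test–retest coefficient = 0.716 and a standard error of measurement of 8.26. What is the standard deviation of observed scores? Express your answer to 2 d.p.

σ = SEM·(1 − r)^(−1/2) ≈ 8.26*1.8765 ≈ 15.4996

15.50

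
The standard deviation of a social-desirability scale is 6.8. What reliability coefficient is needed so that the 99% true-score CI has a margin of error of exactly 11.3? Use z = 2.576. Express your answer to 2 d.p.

SEM needed = half-width / z = 11.3/2.576 ≃ 4.3866
Required reliability = 1 − (SEM/SD)² = 1 − 0.4161 ≃ 0.5839

0.58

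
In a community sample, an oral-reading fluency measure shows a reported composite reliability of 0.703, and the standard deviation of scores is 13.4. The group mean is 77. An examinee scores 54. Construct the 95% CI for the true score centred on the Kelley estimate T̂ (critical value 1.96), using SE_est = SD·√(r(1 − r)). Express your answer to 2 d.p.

[48.83, 72.83]

Estimated true score = 0.703·54 + (1 − 0.703)·77 ≈ 60.831
SE_est = SD · √(r(1 − r)) = 13.400 · √0.209 ≈ 13.400 · 0.457 ≈ 6.123
95% CI: 60.831 ± 12.001 ≈ (48.830, 72.832)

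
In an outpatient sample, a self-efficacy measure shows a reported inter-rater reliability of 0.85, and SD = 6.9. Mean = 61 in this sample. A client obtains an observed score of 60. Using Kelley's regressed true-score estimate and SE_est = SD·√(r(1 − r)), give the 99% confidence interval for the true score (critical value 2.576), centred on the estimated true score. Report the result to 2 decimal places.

[53.80, 66.50]

T̂ = 0.8500(60) + 0.1500(61) ≈ 60.1500
SE_est = SD * √(r(1 − r)) = 6.9000 * √0.1275 ≈ 6.9000 * 0.3571 ≈ 2.4638
CI = 60.1500 ± 2.576 * 2.4638 → [53.8033, 66.4967]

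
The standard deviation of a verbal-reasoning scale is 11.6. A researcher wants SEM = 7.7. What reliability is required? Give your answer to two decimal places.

0.56

r = 1 − (7.700/11.6)² ≃ 1 − 0.441 ≃ 0.559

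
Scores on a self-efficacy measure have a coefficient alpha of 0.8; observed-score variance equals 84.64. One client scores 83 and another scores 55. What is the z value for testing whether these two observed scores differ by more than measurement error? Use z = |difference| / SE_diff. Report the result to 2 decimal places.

SD = √84.64 ≈ 9.200
SEM = 9.200*√(1 − 0.800) ≈ 4.114
Standard error of the difference = 4.114·√2 ≈ 5.819
z = |83 − 55| / 5.819 = 28 / 5.819 ≈ 4.812

4.81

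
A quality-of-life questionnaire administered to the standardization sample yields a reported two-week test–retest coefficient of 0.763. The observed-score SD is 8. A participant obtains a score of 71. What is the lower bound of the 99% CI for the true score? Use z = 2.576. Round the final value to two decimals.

60.97

The standard error of measurement is 8.000·√(1 − 0.763) ≈ 8.000·0.487 ≈ 3.895.
2.576 · SEM ≈ 10.033
Lower limit = 71 − 10.033 ≈ 60.967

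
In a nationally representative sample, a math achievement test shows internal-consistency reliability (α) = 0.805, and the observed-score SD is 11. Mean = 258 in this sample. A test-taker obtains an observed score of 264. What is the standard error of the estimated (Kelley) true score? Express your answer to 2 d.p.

SE_est = 11.00000×√(0.80500×0.19500) ≈ 4.35821

4.36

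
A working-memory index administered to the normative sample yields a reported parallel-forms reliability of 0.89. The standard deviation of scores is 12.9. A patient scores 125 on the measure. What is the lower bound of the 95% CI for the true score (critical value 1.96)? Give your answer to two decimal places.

116.61

The standard error of measurement is 12.90000*√(1 − 0.89000) ≈ 12.90000*0.33166 ≈ 4.27845.
1.96 * SEM ≈ 8.38575
Lower limit = 125 − 8.38575 ≈ 116.61425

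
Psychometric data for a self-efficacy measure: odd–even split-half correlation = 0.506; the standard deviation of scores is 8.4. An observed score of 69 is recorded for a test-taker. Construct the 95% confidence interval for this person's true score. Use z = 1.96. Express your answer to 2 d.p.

Full-length reliability (Spearman-Brown) = 2(0.506)/(1+0.506) ≃ 0.6720
SEM = 8.4000 * √(1 − 0.6720) = 8.4000 * √0.3280 ≃ 8.4000 * 0.5727 ≃ 4.8109
1.96 * SEM ≃ 9.4294
Interval: (59.5706, 78.4294)

[59.57, 78.43]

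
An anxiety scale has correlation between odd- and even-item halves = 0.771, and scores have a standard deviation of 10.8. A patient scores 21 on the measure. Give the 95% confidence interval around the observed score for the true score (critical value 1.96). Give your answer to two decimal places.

[13.39, 28.61]

Full-length reliability (Spearman-Brown) = 2(0.771)/(1+0.771) ≈ 0.8707
The standard error of measurement is 10.8000×√(1 − 0.8707) ≈ 10.8000×0.3596 ≈ 3.8836.
Margin = 1.96 × 3.8836 ≈ 7.6118
Interval: (13.3882, 28.6118)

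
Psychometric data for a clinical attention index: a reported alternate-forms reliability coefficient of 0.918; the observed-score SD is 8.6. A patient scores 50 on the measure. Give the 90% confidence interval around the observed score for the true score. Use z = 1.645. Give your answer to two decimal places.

SEM = 8.6000·√(1 − 0.9180) ≈ 2.4627
Margin = 1.645 · 2.4627 ≈ 4.0511
90% CI: 50 ± 4.0511 = [45.9489, 54.0511]

[45.95, 54.05]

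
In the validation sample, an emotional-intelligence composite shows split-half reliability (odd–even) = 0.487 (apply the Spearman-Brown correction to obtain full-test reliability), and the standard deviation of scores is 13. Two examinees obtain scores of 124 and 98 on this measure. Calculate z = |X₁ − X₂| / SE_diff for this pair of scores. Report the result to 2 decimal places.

2.41

Full-length reliability (Spearman-Brown) = 2(0.487)/(1+0.487) ≃ 0.6550
SEM = 13.0000 * √(1 − 0.6550) = 13.0000 * √0.3450 ≃ 13.0000 * 0.5874 ≃ 7.6357
SE_diff = √2 * SEM ≃ 10.7985
z = |124 − 98| / 10.7985 = 26 / 10.7985 ≃ 2.4078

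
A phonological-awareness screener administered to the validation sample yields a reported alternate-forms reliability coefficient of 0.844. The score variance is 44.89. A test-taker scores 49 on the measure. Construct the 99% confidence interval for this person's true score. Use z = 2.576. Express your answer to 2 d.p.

SD = √44.89 = 6.7000
The standard error of measurement is 6.7000·√(1 − 0.8440) ≈ 6.7000·0.3950 ≈ 2.6463.
Margin = 2.576 · 2.6463 ≈ 6.8168
CI = 49 ± 6.8168 → [42.1832, 55.8168]

[42.18, 55.82]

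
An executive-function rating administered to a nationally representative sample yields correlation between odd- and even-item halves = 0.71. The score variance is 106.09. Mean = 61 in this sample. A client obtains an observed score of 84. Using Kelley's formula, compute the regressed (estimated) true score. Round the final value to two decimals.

Spearman-Brown: r = 2(0.71) / (1 + 0.71) = 1.420 / 1.710 ≈ 0.830
T̂ = r·X + (1 − r)·M = 0.830×84 + 0.170×61 ≈ 69.754 + 10.345 ≈ 80.099

80.10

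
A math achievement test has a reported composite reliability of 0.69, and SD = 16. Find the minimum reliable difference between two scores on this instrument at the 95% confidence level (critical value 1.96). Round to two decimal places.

24.69

SEM = 16.0000×√(1 − 0.6900) ≈ 8.9084
SE_diff = SEM × √2 ≈ 8.9084 × 1.4142 ≈ 12.5984
Smallest detectable difference = 1.96×12.5984 ≈ 24.6929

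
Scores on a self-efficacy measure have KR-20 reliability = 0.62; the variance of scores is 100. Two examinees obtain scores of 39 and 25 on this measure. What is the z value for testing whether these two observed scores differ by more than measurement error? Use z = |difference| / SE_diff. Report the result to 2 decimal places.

σ = 100^(1/2) = 10.000
SEM = 10.000 × √(1 − 0.620) = 10.000 × √0.380 ≈ 10.000 × 0.616 ≈ 6.164
SE_diff = SEM × √2 ≈ 6.164 × 1.414 ≈ 8.718
z = 14 / 8.718 ≈ 1.606

1.61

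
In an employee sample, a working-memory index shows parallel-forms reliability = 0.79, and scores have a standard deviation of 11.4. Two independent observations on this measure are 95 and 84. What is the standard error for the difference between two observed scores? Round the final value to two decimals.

7.39

SEM = 11.40000 * √(1 − 0.79000) = 11.40000 * √0.21000 ≈ 11.40000 * 0.45826 ≈ 5.22414
Standard error of the difference = 5.22414·√2 ≈ 7.38804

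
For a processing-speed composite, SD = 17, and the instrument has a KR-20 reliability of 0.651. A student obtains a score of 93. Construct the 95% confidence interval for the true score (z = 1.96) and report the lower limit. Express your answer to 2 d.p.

SEM = 17.0000 · √(1 − 0.6510) = 17.0000 · √0.3490 ≃ 17.0000 · 0.5908 ≃ 10.0430
1.96 · SEM ≃ 19.6842
Lower bound: 93 − 19.6842 = 73.3158

73.32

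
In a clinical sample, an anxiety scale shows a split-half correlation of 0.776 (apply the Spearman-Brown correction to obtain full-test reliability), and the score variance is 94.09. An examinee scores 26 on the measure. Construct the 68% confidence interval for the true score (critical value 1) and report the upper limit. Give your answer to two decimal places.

29.44

SD = √94.09 = 9.7000
r_full = 2·0.776 / (1 + 0.776) ≃ 0.8739
SEM = 9.7000 * √(1 − 0.8739) = 9.7000 * √0.1261 ≃ 9.7000 * 0.3551 ≃ 3.4449
1 * SEM ≃ 3.4449
Upper bound: 26 + 3.4449 = 29.4449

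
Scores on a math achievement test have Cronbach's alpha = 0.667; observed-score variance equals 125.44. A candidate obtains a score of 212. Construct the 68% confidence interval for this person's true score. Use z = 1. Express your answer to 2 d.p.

[205.54, 218.46]

SD = √125.44 ≈ 11.2000
SEM = 11.2000 * √(1 − 0.6670) = 11.2000 * √0.3330 ≈ 11.2000 * 0.5771 ≈ 6.4631
1 * SEM ≈ 6.4631
CI = 212 ± 6.4631 → [205.5369, 218.4631]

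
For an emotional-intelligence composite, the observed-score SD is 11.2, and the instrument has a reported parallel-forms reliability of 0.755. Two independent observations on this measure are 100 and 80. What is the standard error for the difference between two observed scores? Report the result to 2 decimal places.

7.84

SEM = 11.200 * √(1 − 0.755) = 11.200 * √0.245 ≈ 11.200 * 0.495 ≈ 5.544
SE_diff = SEM * √2 ≈ 5.544 * 1.414 ≈ 7.840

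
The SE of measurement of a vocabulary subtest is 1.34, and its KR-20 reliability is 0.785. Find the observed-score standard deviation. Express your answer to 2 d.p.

σ = SEM·(1 − r)^(−1/2) ≈ 1.34·2.157 ≈ 2.890

2.89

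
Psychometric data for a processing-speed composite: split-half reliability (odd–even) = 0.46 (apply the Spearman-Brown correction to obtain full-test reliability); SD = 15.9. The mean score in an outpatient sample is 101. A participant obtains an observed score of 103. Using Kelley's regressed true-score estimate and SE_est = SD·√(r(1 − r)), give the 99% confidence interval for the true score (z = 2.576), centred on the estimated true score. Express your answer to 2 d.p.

r_full = 2·0.46 / (1 + 0.46) ≈ 0.63014
T̂ = 0.63014(103) + 0.36986(101) ≈ 102.26027
SE_est = 15.90000·√[r(1 − r)] ≈ 7.67600
99% CI: 102.26027 ± 19.77338 ≈ (82.48689, 122.03365)

[82.49, 122.03]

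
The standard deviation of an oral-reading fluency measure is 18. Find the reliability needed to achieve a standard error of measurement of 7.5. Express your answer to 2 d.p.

Required reliability = 1 − (SEM/SD)² = 1 − 0.1736 ≈ 0.8264

0.83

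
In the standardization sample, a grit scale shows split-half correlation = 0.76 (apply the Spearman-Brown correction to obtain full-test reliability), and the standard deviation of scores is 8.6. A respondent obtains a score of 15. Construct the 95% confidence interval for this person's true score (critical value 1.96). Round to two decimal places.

Spearman-Brown: r = 2(0.76) / (1 + 0.76) = 1.52000 / 1.76000 ≈ 0.86364
SEM = 8.60000·√(1 − 0.86364) ≈ 3.17576
Margin = 1.96 · 3.17576 ≈ 6.22449
95% CI: 15 ± 6.22449 = [8.77551, 21.22449]

[8.78, 21.22]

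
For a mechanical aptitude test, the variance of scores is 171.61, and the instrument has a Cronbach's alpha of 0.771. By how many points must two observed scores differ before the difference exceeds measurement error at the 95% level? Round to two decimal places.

17.38

SD = √171.61 ≈ 13.100
SEM = 13.100 * √(1 − 0.771) = 13.100 * √0.229 ≈ 13.100 * 0.479 ≈ 6.269
Standard error of the difference = 6.269·√2 ≈ 8.866
Minimum reliable difference = 1.96 * SE_diff ≈ 1.96 * 8.866 ≈ 17.376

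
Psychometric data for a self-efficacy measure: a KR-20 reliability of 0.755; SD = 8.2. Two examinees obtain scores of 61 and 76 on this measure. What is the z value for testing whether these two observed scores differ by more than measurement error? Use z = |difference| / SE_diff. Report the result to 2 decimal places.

The standard error of measurement is 8.200×√(1 − 0.755) ≈ 8.200×0.495 ≈ 4.059.
SE_diff = √2 × SEM ≈ 5.740
z = 15 / 5.740 ≈ 2.613

2.61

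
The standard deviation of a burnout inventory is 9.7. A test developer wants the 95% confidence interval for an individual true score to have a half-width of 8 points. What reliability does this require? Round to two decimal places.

SEM needed = half-width / z = 8/1.96 ≈ 4.082
r = 1 − (SEM / SD)² = 1 − (4.082 / 9.7)² ≈ 1 − 0.177 ≈ 0.823

0.82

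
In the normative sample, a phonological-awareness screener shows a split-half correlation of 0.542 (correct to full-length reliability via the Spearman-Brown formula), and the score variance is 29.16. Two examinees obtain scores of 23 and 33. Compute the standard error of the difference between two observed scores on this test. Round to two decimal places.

σ = 29.16^(1/2) = 5.40000
r_full = 2·0.542 / (1 + 0.542) ≈ 0.70298
SEM = 5.40000 · √(1 − 0.70298) = 5.40000 · √0.29702 ≈ 5.40000 · 0.54499 ≈ 2.94296
SE_diff = √2 · SEM ≈ 4.16197

4.16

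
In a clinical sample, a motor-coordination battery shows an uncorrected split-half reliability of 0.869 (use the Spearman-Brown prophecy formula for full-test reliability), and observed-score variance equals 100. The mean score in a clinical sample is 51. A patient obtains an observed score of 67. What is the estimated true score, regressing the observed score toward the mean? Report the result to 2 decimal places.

r_full = 2·0.869 / (1 + 0.869) ≃ 0.9299
T̂ = r·X + (1 − r)·M = 0.9299*67 + 0.0701*51 ≃ 62.3039 + 3.5746 ≃ 65.8785

65.88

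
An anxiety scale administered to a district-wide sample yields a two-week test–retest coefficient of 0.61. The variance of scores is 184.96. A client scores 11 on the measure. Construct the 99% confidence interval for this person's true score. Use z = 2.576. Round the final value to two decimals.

σ = 184.96^(1/2) = 13.6000
SEM = 13.6000 × √(1 − 0.6100) = 13.6000 × √0.3900 ≈ 13.6000 × 0.6245 ≈ 8.4932
2.576 × SEM ≈ 21.8785
Interval: (-10.8785, 32.8785)

[-10.88, 32.88]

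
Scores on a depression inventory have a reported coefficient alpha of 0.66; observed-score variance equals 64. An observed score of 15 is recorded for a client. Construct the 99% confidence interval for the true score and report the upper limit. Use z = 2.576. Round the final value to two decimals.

27.02

SD = √64 ≈ 8.0000
The standard error of measurement is 8.0000*√(1 − 0.6600) ≈ 8.0000*0.5831 ≈ 4.6648.
2.576 * SEM ≈ 12.0164
Upper limit = 15 + 12.0164 ≈ 27.0164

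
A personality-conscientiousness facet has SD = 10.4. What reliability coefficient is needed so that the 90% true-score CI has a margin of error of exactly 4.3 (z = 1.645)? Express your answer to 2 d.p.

0.94

Required SEM = 4.3 / 1.645 ≃ 2.6140
r = 1 − (SEM / SD)² = 1 − (2.6140 / 10.4)² ≃ 1 − 0.0632 ≃ 0.9368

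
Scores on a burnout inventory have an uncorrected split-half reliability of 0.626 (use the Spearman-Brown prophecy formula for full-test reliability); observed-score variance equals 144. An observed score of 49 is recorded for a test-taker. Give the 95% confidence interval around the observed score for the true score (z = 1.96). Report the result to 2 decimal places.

σ = 144^(1/2) = 12.0000
r_full = 2·0.626 / (1 + 0.626) ≈ 0.7700
SEM = 12.0000×√(1 − 0.7700) ≈ 5.7552
Margin = 1.96 × 5.7552 ≈ 11.2801
CI = 49 ± 11.2801 → [37.7199, 60.2801]

[37.72, 60.28]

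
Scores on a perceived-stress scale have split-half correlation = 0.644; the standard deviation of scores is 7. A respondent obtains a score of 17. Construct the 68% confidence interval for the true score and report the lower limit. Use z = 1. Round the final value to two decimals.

r_full = 2·0.644 / (1 + 0.644) ≈ 0.783
SEM = 7.000×√(1 − 0.783) ≈ 3.257
Half-width = 1×3.257 ≈ 3.257
Lower limit = 17 − 3.257 ≈ 13.743

13.74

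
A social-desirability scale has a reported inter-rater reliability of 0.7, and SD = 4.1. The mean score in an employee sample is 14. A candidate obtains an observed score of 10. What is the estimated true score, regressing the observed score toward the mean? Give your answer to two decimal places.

11.20

Estimated true score = 0.7000·10 + (1 − 0.7000)·14 ≈ 11.2000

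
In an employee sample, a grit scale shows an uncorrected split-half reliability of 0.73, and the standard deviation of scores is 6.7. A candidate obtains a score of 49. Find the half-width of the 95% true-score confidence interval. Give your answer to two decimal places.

r_full = 2·0.73 / (1 + 0.73) ≃ 0.8439
The standard error of measurement is 6.7000×√(1 − 0.8439) ≃ 6.7000×0.3951 ≃ 2.6469.
1.96 × SEM ≃ 5.1879

5.19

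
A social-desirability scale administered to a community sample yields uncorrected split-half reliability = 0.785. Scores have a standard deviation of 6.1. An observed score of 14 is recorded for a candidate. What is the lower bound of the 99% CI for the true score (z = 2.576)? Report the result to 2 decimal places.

8.55

r_full = 2·0.785 / (1 + 0.785) ≈ 0.8796
SEM = 6.1000 × √(1 − 0.8796) = 6.1000 × √0.1204 ≈ 6.1000 × 0.3471 ≈ 2.1170
Margin = 2.576 × 2.1170 ≈ 5.4535
Lower bound: 14 − 5.4535 = 8.5465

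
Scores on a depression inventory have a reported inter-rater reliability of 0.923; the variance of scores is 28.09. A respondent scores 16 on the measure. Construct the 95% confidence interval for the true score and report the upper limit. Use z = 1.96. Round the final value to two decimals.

SD = √28.09 = 5.3000
SEM = 5.3000 × √(1 − 0.9230) = 5.3000 × √0.0770 ≈ 5.3000 × 0.2775 ≈ 1.4707
1.96 × SEM ≈ 2.8826
Upper bound: 16 + 2.8826 = 18.8826

18.88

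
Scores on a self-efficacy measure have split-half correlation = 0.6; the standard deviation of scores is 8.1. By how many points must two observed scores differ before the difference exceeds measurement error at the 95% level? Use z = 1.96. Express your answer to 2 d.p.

Full-length reliability (Spearman-Brown) = 2(0.6)/(1+0.6) ≈ 0.750
SEM = 8.100 × √(1 − 0.750) = 8.100 × √0.250 ≈ 8.100 × 0.500 ≈ 4.050
SE_diff = √2 × SEM ≈ 5.728
Smallest detectable difference = 1.96×5.728 ≈ 11.226

11.23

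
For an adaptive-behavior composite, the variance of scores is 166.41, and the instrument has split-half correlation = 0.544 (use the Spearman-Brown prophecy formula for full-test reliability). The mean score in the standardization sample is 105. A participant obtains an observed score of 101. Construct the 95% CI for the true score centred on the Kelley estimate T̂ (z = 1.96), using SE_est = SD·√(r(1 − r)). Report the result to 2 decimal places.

SD = √166.41 ≈ 12.900
Full-length reliability (Spearman-Brown) = 2(0.544)/(1+0.544) ≈ 0.705
Estimated true score = 0.705·101 + (1 − 0.705)·105 ≈ 102.181
SE_est = 12.900·√(0.705·0.295) ≈ 5.885
CI = 102.181 ± 1.96 · 5.885 → [90.647, 113.716]

[90.65, 113.72]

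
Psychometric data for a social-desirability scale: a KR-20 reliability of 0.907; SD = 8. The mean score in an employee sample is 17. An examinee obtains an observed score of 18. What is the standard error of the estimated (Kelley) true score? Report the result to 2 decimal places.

2.32

SE_est = SD * √(r(1 − r)) = 8.000 * √0.084 ≈ 8.000 * 0.290 ≈ 2.323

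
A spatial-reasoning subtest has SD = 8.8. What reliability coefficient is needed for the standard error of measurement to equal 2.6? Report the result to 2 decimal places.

0.91

Required reliability = 1 − (SEM/SD)² = 1 − 0.087 ≃ 0.913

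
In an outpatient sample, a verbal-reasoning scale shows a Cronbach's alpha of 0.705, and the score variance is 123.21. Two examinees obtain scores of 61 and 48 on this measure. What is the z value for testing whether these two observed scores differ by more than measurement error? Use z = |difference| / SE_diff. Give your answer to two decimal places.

SD = √123.21 ≈ 11.1000
SEM = 11.1000 * √(1 − 0.7050) = 11.1000 * √0.2950 ≈ 11.1000 * 0.5431 ≈ 6.0288
SE_diff = SEM * √2 ≈ 6.0288 * 1.4142 ≈ 8.5261
z = |61 − 48| / 8.5261 = 13 / 8.5261 ≈ 1.5247

1.52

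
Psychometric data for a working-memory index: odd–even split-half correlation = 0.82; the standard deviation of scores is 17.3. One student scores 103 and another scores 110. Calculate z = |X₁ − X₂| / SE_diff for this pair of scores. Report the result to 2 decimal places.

0.91

Full-length reliability (Spearman-Brown) = 2(0.82)/(1+0.82) ≈ 0.90110
SEM = 17.30000*√(1 − 0.90110) ≈ 5.44060
SE_diff = SEM * √2 ≈ 5.44060 * 1.41421 ≈ 7.69417
z = |103 − 110| / 7.69417 = 7 / 7.69417 ≈ 0.90978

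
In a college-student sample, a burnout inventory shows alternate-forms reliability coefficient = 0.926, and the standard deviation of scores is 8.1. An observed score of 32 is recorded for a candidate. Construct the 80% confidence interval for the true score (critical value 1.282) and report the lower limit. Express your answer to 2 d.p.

29.18

SEM = 8.10000 · √(1 − 0.92600) = 8.10000 · √0.07400 ≃ 8.10000 · 0.27203 ≃ 2.20344
1.282 · SEM ≃ 2.82481
Lower limit = 32 − 2.82481 ≃ 29.17519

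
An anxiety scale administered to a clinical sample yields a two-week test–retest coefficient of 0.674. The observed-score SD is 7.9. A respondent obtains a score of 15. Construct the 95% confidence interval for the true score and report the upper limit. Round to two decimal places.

23.84

SEM = 7.900 * √(1 − 0.674) = 7.900 * √0.326 ≈ 7.900 * 0.571 ≈ 4.511
1.96 * SEM ≈ 8.841
Upper bound: 15 + 8.841 = 23.841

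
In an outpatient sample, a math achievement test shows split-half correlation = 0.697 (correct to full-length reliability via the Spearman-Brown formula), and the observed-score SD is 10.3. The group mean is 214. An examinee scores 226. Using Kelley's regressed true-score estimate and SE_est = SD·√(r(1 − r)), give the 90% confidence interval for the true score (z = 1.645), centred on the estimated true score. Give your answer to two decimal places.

[217.37, 230.35]

Spearman-Brown: r = 2(0.697) / (1 + 0.697) = 1.394 / 1.697 ≃ 0.821
T̂ = 0.821(226) + 0.179(214) ≃ 223.857
SE_est = SD * √(r(1 − r)) = 10.300 * √0.147 ≃ 10.300 * 0.383 ≃ 3.945
90% CI: 223.857 ± 6.489 ≃ (217.368, 230.346)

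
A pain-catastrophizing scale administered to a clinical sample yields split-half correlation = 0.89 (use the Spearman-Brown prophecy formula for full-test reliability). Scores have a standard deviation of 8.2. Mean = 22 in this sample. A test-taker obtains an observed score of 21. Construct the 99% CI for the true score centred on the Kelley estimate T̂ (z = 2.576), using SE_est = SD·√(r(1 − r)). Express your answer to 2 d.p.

Full-length reliability (Spearman-Brown) = 2(0.89)/(1+0.89) ≃ 0.94180
T̂ = r·X + (1 − r)·M = 0.94180·21 + 0.05820·22 ≃ 19.77778 + 1.28042 ≃ 21.05820
SE_est = 8.20000·√[r(1 − r)] ≃ 1.91981
99% CI: 21.05820 ± 4.94543 ≃ (16.11277, 26.00363)

[16.11, 26.00]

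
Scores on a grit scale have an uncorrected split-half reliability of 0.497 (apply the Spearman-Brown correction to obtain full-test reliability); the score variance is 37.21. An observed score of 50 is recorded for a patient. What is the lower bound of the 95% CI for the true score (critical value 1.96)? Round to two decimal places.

43.07

SD = √37.21 = 6.10000
Full-length reliability (Spearman-Brown) = 2(0.497)/(1+0.497) ≃ 0.66399
The standard error of measurement is 6.10000×√(1 − 0.66399) ≃ 6.10000×0.57966 ≃ 3.53592.
Margin = 1.96 × 3.53592 ≃ 6.93041
Lower bound: 50 − 6.93041 = 43.06959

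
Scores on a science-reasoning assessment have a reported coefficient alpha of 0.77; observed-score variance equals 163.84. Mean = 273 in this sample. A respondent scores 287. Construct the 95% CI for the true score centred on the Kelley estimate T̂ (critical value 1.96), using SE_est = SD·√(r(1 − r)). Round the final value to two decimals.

[273.22, 294.34]

SD = √163.84 = 12.800
Estimated true score = 0.770·287 + (1 − 0.770)·273 ≈ 283.780
SE_est = SD · √(r(1 − r)) = 12.800 · √0.177 ≈ 12.800 · 0.421 ≈ 5.387
95% CI: 283.780 ± 10.558 ≈ (273.222, 294.338)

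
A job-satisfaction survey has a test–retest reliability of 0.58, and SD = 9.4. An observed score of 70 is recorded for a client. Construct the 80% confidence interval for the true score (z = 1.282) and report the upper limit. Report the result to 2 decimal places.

77.81

SEM = 9.4000 · √(1 − 0.5800) = 9.4000 · √0.4200 ≈ 9.4000 · 0.6481 ≈ 6.0919
1.282 · SEM ≈ 7.8098
Upper limit = 70 + 7.8098 ≈ 77.8098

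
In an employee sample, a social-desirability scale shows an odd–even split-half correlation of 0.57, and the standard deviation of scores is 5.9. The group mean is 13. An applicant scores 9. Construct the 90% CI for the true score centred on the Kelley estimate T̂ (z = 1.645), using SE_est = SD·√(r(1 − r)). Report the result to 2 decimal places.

[5.77, 14.42]

Full-length reliability (Spearman-Brown) = 2(0.57)/(1+0.57) ≈ 0.7261
T̂ = 0.7261(9) + 0.2739(13) ≈ 10.0955
SE_est = SD * √(r(1 − r)) = 5.9000 * √0.1989 ≈ 5.9000 * 0.4460 ≈ 2.6311
90% CI: 10.0955 ± 4.3282 ≈ (5.7674, 14.4237)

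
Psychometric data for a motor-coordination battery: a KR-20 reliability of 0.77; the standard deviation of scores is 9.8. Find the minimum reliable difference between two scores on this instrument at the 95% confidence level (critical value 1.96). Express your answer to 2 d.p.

SEM = 9.80000×√(1 − 0.77000) ≈ 4.69991
SE_diff = √2 × SEM ≈ 6.64668
Minimum reliable difference = 1.96 × SE_diff ≈ 1.96 × 6.64668 ≈ 13.02750

13.03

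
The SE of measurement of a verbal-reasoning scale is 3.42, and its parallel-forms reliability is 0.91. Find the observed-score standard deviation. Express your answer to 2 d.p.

SD = SEM / √(1 − r) = 3.42 / √0.0900 ≈ 3.42 / 0.3000 ≈ 11.4000

11.40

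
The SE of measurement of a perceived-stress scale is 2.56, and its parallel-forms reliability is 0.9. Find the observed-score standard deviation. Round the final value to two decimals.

SD = 2.56 / √(1 − 0.9) ≈ 8.0954

8.10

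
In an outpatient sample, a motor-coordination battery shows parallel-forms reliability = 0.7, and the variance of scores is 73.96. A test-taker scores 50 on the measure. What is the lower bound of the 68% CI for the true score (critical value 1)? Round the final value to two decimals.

45.29

σ = 73.96^(1/2) = 8.600
The standard error of measurement is 8.600*√(1 − 0.700) ≈ 8.600*0.548 ≈ 4.710.
1 * SEM ≈ 4.710
Lower bound: 50 − 4.710 = 45.290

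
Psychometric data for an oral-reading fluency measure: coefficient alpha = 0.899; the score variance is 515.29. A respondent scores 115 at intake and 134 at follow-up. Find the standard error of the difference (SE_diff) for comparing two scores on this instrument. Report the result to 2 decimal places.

10.20

SD = √515.29 = 22.70000
SEM = 22.70000 · √(1 − 0.89900) = 22.70000 · √0.10100 ≈ 22.70000 · 0.31780 ≈ 7.21417
Standard error of the difference = 7.21417·√2 ≈ 10.20238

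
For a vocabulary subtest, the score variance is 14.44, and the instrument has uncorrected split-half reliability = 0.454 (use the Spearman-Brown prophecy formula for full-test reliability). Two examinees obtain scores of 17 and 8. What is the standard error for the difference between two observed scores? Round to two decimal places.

SD = √14.44 = 3.80000
r_full = 2·0.454 / (1 + 0.454) ≈ 0.62448
SEM = 3.80000 * √(1 − 0.62448) = 3.80000 * √0.37552 ≈ 3.80000 * 0.61279 ≈ 2.32862
Standard error of the difference = 2.32862·√2 ≈ 3.29316

3.29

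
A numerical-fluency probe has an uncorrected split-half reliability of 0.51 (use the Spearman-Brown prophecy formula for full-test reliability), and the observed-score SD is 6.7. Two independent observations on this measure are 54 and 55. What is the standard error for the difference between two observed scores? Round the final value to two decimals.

Spearman-Brown: r = 2(0.51) / (1 + 0.51) = 1.0200 / 1.5100 ≈ 0.6755
The standard error of measurement is 6.7000*√(1 − 0.6755) ≈ 6.7000*0.5697 ≈ 3.8167.
SE_diff = √2 * SEM ≈ 5.3976

5.40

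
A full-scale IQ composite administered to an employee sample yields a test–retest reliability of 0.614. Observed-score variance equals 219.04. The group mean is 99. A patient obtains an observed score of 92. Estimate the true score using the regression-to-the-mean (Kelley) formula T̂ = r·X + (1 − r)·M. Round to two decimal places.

94.70

T̂ = 0.61400(92) + 0.38600(99) ≃ 94.70200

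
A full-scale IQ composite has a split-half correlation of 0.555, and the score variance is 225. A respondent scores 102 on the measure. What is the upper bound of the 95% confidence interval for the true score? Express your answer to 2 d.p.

SD = √225 ≈ 15.000
Full-length reliability (Spearman-Brown) = 2(0.555)/(1+0.555) ≈ 0.714
SEM = 15.000*√(1 − 0.714) ≈ 8.024
Half-width = 1.96*8.024 ≈ 15.728
Upper bound: 102 + 15.728 = 117.728

117.73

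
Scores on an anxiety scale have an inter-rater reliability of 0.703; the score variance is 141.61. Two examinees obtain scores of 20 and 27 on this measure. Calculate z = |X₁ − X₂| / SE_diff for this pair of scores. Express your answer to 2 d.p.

0.76

SD = √141.61 ≃ 11.900
SEM = 11.900·√(1 − 0.703) ≃ 6.485
Standard error of the difference = 6.485·√2 ≃ 9.171
z = |20 − 27| / 9.171 = 7 / 9.171 ≃ 0.763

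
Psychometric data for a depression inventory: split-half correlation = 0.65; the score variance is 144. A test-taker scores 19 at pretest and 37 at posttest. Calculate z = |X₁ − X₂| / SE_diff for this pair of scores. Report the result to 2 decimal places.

2.30

σ = 144^(1/2) = 12.0000
Full-length reliability (Spearman-Brown) = 2(0.65)/(1+0.65) ≈ 0.7879
SEM = 12.0000 * √(1 − 0.7879) = 12.0000 * √0.2121 ≈ 12.0000 * 0.4606 ≈ 5.5268
SE_diff = √2 * SEM ≈ 7.8161
z = 18 / 7.8161 ≈ 2.3029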